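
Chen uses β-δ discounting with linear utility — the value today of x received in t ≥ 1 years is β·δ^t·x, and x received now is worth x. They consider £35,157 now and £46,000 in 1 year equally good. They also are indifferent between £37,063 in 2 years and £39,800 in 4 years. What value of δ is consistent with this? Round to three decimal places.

Both payoffs in the second observation are in the future, so β drops out: δ^2·37063 = δ^4·39800 ⇒ δ^2 = 37063/39800 = 0.93123, so δ = 0.96500.

δ ≈ 0.965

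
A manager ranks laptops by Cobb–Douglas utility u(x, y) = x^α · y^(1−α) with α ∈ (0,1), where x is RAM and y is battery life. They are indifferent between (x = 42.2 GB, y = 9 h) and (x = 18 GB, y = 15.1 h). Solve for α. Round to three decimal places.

The Cobb–Douglas utilities coincide, so 42.2^α·9^(1−α) = 18^α·15.1^(1−α).
Taking logs: α·ln 42.2 + (1−α)·ln 9 = α·ln 18 + (1−α)·ln 15.1, i.e. α·0.852048 = (1−α)·0.517470.
With A = 0.852048 and B = 0.517470: α·A = (1−α)·B, so α = B/(A+B) = 0.517470/1.369518 ≈ 0.378.

α ≈ 0.378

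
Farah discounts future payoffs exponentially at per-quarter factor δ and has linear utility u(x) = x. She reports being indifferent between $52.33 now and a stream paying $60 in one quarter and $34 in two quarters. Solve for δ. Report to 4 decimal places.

δ ≈ 0.6400

Equating present values: 52.33 = 60δ + 34δ².
That is, 34δ² + 60δ − 52.33 = 0, a quadratic in δ.
The positive root is δ = [−60 + √(60² + 4·34·52.33)] / (2·34) = (−60 + 103.522)/68 ≈ 0.6400.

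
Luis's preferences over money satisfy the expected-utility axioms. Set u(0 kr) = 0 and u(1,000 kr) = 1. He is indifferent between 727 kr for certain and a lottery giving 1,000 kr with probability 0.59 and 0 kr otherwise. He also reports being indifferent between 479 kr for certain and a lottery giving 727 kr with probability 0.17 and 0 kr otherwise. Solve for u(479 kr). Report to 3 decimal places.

0.100

First, u(727 kr) = 0.59·u(1,000 kr) + 0.41·u(0 kr) = 0.59.
The second indifference gives u(479 kr) = 0.17·u(727 kr) + 0.83·u(0 kr) = 0.17·0.59 + 0.83·0.00 = 0.1003.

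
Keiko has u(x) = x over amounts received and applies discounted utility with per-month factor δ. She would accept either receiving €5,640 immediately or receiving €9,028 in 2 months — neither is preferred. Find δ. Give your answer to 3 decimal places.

Equating discounted utilities: u(5640) = δ^2·u(9028) ⇒ δ^2 = u(5640)/u(9028).
With u(x) = x: δ^2 = 5640/9028 = 0.62472.
So δ = 0.62472^(1/2) ≈ 0.790.

δ ≈ 0.790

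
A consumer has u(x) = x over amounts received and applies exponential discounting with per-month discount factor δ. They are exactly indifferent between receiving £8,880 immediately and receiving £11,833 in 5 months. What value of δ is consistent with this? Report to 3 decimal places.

δ ≈ 0.944

Indifference means u(8880) = δ^5 · u(11833), so δ^5 = u(8880)/u(11833).
With u(x) = x: δ^5 = 8880/11833 = 0.75044.
Taking the 5th root: δ = 0.75044^(1/5) ≈ 0.944.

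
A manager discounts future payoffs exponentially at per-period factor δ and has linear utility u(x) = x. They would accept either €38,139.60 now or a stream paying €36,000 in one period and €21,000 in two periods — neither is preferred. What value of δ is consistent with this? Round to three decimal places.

δ ≈ 0.740

The stream is worth 36000δ + 21000δ² today, so 36000δ + 21000δ² = 38139.60.
Rearranged: 21000δ² + 36000δ − 38139.60 = 0.
The positive root is δ = [−36000 + √(36000² + 4·21000·38139.60)] / (2·21000) = (−36000 + 67080.000)/42000 ≈ 0.740.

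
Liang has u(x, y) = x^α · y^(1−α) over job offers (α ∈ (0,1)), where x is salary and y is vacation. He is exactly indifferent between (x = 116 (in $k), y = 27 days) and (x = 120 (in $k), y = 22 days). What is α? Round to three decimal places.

The Cobb–Douglas utilities coincide, so 116^α·27^(1−α) = 120^α·22^(1−α).
Rearrange to (116/120)^α = (22/27)^(1−α) and take logs: α·-0.033902 = (1−α)·-0.204794.
With A = -0.033902 and B = -0.204794: α·A = (1−α)·B, so α = B/(A+B) = -0.204794/-0.238696 ≈ 0.858.

α ≈ 0.858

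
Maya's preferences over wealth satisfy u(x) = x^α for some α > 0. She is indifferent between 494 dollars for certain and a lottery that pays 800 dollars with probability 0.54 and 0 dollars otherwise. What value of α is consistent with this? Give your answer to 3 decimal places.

α ≈ 1.278

EU(lottery) = 0.54·800^α + 0.46·0 = 0.54·800^α.
Setting u(494) equal to that: 494^α = 0.54·800^α ⇒ (494/800)^α = 0.54.
α = ln(0.54) / ln(494/800) = -0.616186/-0.482076 ≈ 1.278.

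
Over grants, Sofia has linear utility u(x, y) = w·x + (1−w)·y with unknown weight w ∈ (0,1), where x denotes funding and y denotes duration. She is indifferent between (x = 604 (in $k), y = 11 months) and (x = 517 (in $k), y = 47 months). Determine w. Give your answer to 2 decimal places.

w = 0.29

u(604,11) = u(517,47) means w·604 + (1−w)·11 = w·517 + (1−w)·47.
Rearranging, 87·w − 36·(1−w) = 0.
So w/(1−w) = 36/87 = 0.4138, giving w = 36/(87+36) = 0.29.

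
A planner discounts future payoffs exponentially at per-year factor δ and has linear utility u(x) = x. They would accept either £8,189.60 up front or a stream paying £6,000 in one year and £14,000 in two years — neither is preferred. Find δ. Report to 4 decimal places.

δ ≈ 0.5800

Present value of the stream is 6000·δ + 14000·δ². Indifference gives 6000δ + 14000δ² = 8189.60.
That is, 14000δ² + 6000δ − 8189.60 = 0, a quadratic in δ.
By the quadratic formula (taking the positive root), δ = (−6000 + √494617600.00) / 28000 ≈ 0.5800.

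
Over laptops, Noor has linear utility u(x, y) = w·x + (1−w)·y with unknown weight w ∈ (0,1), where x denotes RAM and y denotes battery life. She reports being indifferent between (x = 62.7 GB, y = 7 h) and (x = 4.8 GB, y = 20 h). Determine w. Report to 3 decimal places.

u(62.7,7) = u(4.8,20) means w·62.7 + (1−w)·7 = w·4.8 + (1−w)·20.
w·(62.7−4.8) = (1−w)·(20−7), i.e. w·57.9 = (1−w)·13.
The marginal rate of substitution is 13/57.9, so w = 13/(57.9+13) = 0.183.

w = 0.183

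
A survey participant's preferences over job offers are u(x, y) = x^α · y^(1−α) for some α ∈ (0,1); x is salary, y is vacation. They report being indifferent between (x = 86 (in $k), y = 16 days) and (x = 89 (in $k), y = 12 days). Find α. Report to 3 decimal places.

α ≈ 0.894

Set the two utilities equal: 86^α·16^(1−α) = 89^α·12^(1−α).
Rearrange to (86/89)^α = (12/16)^(1−α) and take logs: α·-0.034289 = (1−α)·-0.287682.
With A = -0.034289 and B = -0.287682: α·A = (1−α)·B, so α = B/(A+B) = -0.287682/-0.321971 ≈ 0.894.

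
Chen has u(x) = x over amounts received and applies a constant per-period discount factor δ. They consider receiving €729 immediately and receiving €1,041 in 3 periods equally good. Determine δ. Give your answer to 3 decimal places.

Equating discounted utilities: u(729) = δ^3·u(1041) ⇒ δ^3 = u(729)/u(1041).
With u(x) = x: δ^3 = 729/1041 = 0.70029.
So δ = 0.70029^(1/3) ≈ 0.888.

δ ≈ 0.888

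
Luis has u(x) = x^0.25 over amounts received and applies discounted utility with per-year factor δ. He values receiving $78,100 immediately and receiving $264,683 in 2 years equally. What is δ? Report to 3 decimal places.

δ ≈ 0.859

The payoff in 2 years is discounted by δ^2, so u(78100) = δ^2·u(264683) and δ^2 = u(78100)/u(264683).
With u(x) = x^0.25: δ^2 = 78100^0.25/264683^0.25 = (78100/264683)^0.25 = 0.73702.
Taking the square root: δ = 0.73702^(1/2) ≈ 0.859.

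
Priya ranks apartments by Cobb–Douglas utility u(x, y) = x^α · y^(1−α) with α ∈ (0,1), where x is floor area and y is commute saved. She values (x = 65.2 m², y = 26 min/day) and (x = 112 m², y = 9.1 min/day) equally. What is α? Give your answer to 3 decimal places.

α ≈ 0.660

Set the two utilities equal: 65.2^α·26^(1−α) = 112^α·9.1^(1−α).
(65.2/112)^α = (9.1/26)^(1−α); take logs: α·ln(65.2/112) = (1−α)·ln(9.1/26), i.e. α·-0.541039 = (1−α)·-1.049822.
With A = -0.541039 and B = -1.049822: α·A = (1−α)·B, so α = B/(A+B) = -1.049822/-1.590861 ≈ 0.660.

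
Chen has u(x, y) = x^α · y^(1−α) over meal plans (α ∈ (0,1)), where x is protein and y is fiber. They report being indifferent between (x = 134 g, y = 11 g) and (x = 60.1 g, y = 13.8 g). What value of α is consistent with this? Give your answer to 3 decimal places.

The Cobb–Douglas utilities coincide, so 134^α·11^(1−α) = 60.1^α·13.8^(1−α).
Rearrange to (134/60.1)^α = (13.8/11)^(1−α) and take logs: α·0.801830 = (1−α)·0.226773.
Thus α·(1.028603) = 0.226773, so α = 0.226773/1.028603 ≈ 0.220.

α ≈ 0.220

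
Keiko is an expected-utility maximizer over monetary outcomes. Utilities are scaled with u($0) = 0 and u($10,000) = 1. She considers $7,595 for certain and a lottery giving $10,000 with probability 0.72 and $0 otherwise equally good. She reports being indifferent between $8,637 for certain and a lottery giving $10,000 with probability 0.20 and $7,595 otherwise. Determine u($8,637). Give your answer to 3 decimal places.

From the first indifference, u($7,595) = 0.72·u($10,000) + 0.28·u($0) = 0.72·1 + 0.28·0 = 0.72.
Chaining: u($8,637) = 0.20·1.00 + 0.80·0.72 = 0.7760.

0.776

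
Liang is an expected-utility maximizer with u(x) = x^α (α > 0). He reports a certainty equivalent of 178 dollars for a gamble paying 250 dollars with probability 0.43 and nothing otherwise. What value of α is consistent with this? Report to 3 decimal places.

α ≈ 2.485

EU(lottery) = 0.43·250^α + 0.57·0 = 0.43·250^α.
Setting u(178) equal to that: 178^α = 0.43·250^α ⇒ (178/250)^α = 0.43.
Take logs: α = ln 0.43 / ln(178/250) ≈ 2.48462.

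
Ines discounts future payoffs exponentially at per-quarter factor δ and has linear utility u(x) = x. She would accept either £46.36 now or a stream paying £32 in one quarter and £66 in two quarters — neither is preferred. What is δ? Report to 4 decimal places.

δ ≈ 0.6300

The stream is worth 32δ + 66δ² today, so 32δ + 66δ² = 46.36.
So 66δ² + 32δ − 46.36 = 0.
δ = (−32 + √(32² + 4·66·46.36)) / (2·66) = (−32 + √13263.04) / 132 ≈ 0.6300.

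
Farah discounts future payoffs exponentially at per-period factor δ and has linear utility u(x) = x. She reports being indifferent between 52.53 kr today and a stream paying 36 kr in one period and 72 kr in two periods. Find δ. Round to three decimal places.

Equating present values: 52.53 = 36δ + 72δ².
Rearranged: 72δ² + 36δ − 52.53 = 0.
The positive root is δ = [−36 + √(36² + 4·72·52.53)] / (2·72) = (−36 + 128.159)/144 ≈ 0.640.

δ ≈ 0.640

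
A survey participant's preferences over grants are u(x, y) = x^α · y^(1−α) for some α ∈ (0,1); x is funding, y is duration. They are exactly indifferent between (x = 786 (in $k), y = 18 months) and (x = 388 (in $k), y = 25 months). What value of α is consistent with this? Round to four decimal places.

α ≈ 0.3176

Indifference: 786^α · 18^(1−α) = 388^α · 25^(1−α).
Taking logs: α·ln 786 + (1−α)·ln 18 = α·ln 388 + (1−α)·ln 25, i.e. α·0.7059515 = (1−α)·0.3285041.
With A = 0.7059515 and B = 0.3285041: α·A = (1−α)·B, so α = B/(A+B) = 0.3285041/1.0344556 ≈ 0.3176.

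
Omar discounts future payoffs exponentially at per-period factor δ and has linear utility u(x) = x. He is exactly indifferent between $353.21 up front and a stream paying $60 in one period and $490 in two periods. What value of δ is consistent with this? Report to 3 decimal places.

The stream is worth 60δ + 490δ² today, so 60δ + 490δ² = 353.21.
That is, 490δ² + 60δ − 353.21 = 0, a quadratic in δ.
By the quadratic formula (taking the positive root), δ = (−60 + √695891.60) / 980 ≈ 0.790.

δ ≈ 0.790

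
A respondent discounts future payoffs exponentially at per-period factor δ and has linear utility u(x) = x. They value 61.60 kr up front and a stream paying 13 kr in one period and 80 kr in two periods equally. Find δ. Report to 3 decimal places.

δ ≈ 0.800

The stream is worth 13δ + 80δ² today, so 13δ + 80δ² = 61.60.
Rearranged: 80δ² + 13δ − 61.60 = 0.
δ = (−13 + √(13² + 4·80·61.60)) / (2·80) = (−13 + √19881.00) / 160 ≈ 0.800.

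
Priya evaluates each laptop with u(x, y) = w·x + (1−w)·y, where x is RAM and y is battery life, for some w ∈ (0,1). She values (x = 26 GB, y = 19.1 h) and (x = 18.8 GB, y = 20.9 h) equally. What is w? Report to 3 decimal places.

u(26,19.1) = u(18.8,20.9) means w·26 + (1−w)·19.1 = w·18.8 + (1−w)·20.9.
w·(26−18.8) = (1−w)·(20.9−19.1), i.e. w·7.2 = (1−w)·1.8.
The marginal rate of substitution is 1.8/7.2, so w = 1.8/(7.2+1.8) = 0.200.

w = 0.200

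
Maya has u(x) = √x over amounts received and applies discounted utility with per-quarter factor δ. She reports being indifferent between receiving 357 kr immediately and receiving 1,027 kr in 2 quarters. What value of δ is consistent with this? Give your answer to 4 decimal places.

Equating discounted utilities: u(357) = δ^2·u(1027) ⇒ δ^2 = u(357)/u(1027).
With u(x) = √x: δ^2 = √357/√1027 = √(357/1027) = 0.58959.
So δ = 0.58959^(1/2) ≈ 0.7678.

δ ≈ 0.7678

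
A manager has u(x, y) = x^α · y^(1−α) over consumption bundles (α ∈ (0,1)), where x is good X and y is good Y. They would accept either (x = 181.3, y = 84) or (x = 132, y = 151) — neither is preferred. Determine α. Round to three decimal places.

α ≈ 0.649

Set the two utilities equal: 181.3^α·84^(1−α) = 132^α·151^(1−α).
(181.3/132)^α = (151/84)^(1−α); take logs: α·ln(181.3/132) = (1−α)·ln(151/84), i.e. α·0.317351 = (1−α)·0.586463.
Thus α·(0.903814) = 0.586463, so α = 0.586463/0.903814 ≈ 0.649.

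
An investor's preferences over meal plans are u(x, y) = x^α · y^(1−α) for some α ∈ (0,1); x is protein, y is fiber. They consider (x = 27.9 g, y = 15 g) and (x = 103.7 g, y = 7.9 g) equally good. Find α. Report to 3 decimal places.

α ≈ 0.328

Indifference: 27.9^α · 15^(1−α) = 103.7^α · 7.9^(1−α).
Taking logs: α·ln 27.9 + (1−α)·ln 15 = α·ln 103.7 + (1−α)·ln 7.9, i.e. α·-1.312875 = (1−α)·-0.641187.
With A = -1.312875 and B = -0.641187: α·A = (1−α)·B, so α = B/(A+B) = -0.641187/-1.954062 ≈ 0.328.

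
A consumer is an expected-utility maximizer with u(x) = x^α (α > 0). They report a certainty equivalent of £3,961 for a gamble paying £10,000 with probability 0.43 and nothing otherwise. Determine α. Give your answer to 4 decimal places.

α ≈ 0.9113

EU(lottery) = 0.43·10000^α + 0.57·0 = 0.43·10000^α.
Setting u(3961) equal to that: 3961^α = 0.43·10000^α ⇒ (3961/10000)^α = 0.43.
α = ln(0.43) / ln(3961/10000) = -0.8439701/-0.9260886 ≈ 0.9113.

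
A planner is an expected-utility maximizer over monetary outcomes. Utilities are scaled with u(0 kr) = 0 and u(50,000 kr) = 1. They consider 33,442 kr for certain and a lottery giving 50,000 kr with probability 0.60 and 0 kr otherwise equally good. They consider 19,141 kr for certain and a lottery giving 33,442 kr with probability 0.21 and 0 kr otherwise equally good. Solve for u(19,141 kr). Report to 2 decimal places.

First, u(33,442 kr) = 0.60·u(50,000 kr) + 0.40·u(0 kr) = 0.60.
Chaining: u(19,141 kr) = 0.21·0.60 + 0.79·0.00 = 0.1260.

0.13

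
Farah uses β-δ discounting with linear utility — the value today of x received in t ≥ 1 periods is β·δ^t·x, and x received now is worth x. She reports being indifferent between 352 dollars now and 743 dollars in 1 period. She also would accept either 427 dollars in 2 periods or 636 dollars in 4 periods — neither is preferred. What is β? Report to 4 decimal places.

β ≈ 0.5782

The second indifference involves only future payoffs, so β cancels: β·δ^2·427 = β·δ^4·636, giving δ^2 = 427/636 = 0.67138, so δ = 0.81938.
Now use the now-vs-future pair: 352 = β·δ·743 gives β = 352/(0.81938·743) ≈ 0.5782.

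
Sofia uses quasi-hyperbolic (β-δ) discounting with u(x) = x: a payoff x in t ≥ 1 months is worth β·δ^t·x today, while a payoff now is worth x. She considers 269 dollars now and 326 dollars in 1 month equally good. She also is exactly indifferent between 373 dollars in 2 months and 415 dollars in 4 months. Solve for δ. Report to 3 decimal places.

From the later pair, β·δ^2·373 = β·δ^4·415; dividing through, δ^2 = 373/415 = 0.89880, so δ = 0.94805.

δ ≈ 0.948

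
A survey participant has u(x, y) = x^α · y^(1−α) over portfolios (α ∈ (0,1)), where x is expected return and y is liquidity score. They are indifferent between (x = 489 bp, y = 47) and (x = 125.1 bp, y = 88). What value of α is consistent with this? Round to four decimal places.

α ≈ 0.3151

Set the two utilities equal: 489^α·47^(1−α) = 125.1^α·88^(1−α).
Rearrange to (489/125.1)^α = (88/47)^(1−α) and take logs: α·1.3632491 = (1−α)·0.6271892.
With A = 1.3632491 and B = 0.6271892: α·A = (1−α)·B, so α = B/(A+B) = 0.6271892/1.9904383 ≈ 0.3151.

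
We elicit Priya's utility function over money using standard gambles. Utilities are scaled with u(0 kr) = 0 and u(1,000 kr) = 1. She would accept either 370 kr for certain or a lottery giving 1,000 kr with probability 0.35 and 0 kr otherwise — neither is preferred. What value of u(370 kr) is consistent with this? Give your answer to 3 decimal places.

The indifference gives u(370 kr) = 0.35·u(1,000 kr) + 0.65·u(0 kr) = 0.35·1 + 0.65·0 = 0.35.

0.350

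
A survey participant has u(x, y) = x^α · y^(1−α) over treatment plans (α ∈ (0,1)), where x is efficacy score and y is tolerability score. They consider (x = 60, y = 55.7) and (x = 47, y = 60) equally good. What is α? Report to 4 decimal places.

Indifference: 60^α · 55.7^(1−α) = 47^α · 60^(1−α).
Rearrange to (60/47)^α = (60/55.7)^(1−α) and take logs: α·0.2441970 = (1−α)·0.0743644.
With A = 0.2441970 and B = 0.0743644: α·A = (1−α)·B, so α = B/(A+B) = 0.0743644/0.3185614 ≈ 0.2334.

α ≈ 0.2334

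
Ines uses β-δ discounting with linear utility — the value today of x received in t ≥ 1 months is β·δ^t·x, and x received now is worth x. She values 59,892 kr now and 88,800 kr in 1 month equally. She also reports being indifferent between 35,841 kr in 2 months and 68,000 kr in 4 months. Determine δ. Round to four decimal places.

The second indifference involves only future payoffs, so β cancels: β·δ^2·35841 = β·δ^4·68000, giving δ^2 = 35841/68000 = 0.52707, so δ = 0.72600.

δ ≈ 0.7260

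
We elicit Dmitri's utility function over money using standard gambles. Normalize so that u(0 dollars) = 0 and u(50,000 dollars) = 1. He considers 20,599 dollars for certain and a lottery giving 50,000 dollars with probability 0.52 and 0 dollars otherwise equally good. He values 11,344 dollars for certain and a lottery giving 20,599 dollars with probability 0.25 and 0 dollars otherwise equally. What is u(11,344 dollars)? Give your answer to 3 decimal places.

First, u(20,599 dollars) = 0.52·u(50,000 dollars) + 0.48·u(0 dollars) = 0.52.
Then u(11,344 dollars) = 0.25·u(20,599 dollars) + 0.75·u(0 dollars) = 0.25·0.52 + 0.75·0.00 = 0.1300.

0.130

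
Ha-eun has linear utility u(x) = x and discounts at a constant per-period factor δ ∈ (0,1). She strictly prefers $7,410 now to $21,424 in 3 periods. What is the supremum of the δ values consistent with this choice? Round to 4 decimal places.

δ < 0.7019

Under u(x) = x this choice says 7410 > δ^3·21424.
Dividing by 21424: δ^3 < 0.34587. Both sides are positive, so the cube root keeps the direction.
δ < (7410/21424)^(1/3) ≈ 0.7019.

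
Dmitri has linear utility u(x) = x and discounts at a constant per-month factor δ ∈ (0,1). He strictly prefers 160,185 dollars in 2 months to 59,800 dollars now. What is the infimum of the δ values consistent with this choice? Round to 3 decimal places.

Under u(x) = x this choice says 59800 < δ^2·160185.
Hence δ^2 > 59800/160185 = 0.37332, and x ↦ x^(1/2) is increasing on (0,∞).
δ > 0.37332^(1/2) = 0.611.

δ > 0.611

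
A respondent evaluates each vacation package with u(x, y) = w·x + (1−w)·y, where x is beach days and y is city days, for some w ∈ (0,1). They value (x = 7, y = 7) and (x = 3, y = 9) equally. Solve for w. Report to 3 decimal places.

Indifference: w·7 + (1−w)·7 = w·3 + (1−w)·9.
Rearranging, 4·w − 2·(1−w) = 0.
Hence w = 2/(4+2) = 2/6 = 0.333.

w = 0.333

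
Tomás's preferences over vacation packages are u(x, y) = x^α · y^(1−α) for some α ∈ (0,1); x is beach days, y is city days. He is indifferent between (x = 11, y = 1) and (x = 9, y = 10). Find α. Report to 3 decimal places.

Set the two utilities equal: 11^α·1^(1−α) = 9^α·10^(1−α).
Rearrange to (11/9)^α = (10/1)^(1−α) and take logs: α·0.200671 = (1−α)·2.302585.
Thus α·(2.503256) = 2.302585, so α = 2.302585/2.503256 ≈ 0.920.

α ≈ 0.920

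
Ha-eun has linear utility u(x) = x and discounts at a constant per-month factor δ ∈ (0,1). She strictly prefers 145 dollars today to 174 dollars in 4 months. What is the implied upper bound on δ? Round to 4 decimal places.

Under u(x) = x this choice says 145 > δ^4·174.
Dividing by 174: δ^4 < 0.83333. Both sides are positive, so the 4th root keeps the direction.
δ < (145/174)^(1/4) ≈ 0.9554.

δ < 0.9554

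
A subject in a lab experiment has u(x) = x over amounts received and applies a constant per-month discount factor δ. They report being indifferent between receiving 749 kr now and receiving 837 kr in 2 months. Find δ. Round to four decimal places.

δ ≈ 0.9460

Indifference means u(749) = δ^2 · u(837), so δ^2 = u(749)/u(837).
With u(x) = x: δ^2 = 749/837 = 0.89486.
Hence δ = (0.89486)^(1/2) = 0.945972.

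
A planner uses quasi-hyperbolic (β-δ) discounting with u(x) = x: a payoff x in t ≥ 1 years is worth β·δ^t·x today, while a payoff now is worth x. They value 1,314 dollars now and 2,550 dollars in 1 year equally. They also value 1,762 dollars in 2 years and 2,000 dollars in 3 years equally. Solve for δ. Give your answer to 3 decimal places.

The second indifference involves only future payoffs, so β cancels: β·δ^2·1762 = β·δ^3·2000, giving δ = 1762/2000 = 0.88100.

δ ≈ 0.881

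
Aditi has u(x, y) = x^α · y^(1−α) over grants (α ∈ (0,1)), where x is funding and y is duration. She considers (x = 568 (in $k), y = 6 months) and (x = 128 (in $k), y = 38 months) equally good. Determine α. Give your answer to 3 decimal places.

Indifference: 568^α · 6^(1−α) = 128^α · 38^(1−α).
(568/128)^α = (38/6)^(1−α); take logs: α·ln(568/128) = (1−α)·ln(38/6), i.e. α·1.490091 = (1−α)·1.845827.
So α/(1−α) = (1.845827)/(1.490091) = 1.238734, and α = 1.238734/2.238734 ≈ 0.553.

α ≈ 0.553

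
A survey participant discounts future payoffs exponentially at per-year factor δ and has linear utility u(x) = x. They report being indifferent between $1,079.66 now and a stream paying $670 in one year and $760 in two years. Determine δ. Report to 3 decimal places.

Present value of the stream is 670·δ + 760·δ². Indifference gives 670δ + 760δ² = 1079.66.
That is, 760δ² + 670δ − 1079.66 = 0, a quadratic in δ.
δ = (−670 + √(670² + 4·760·1079.66)) / (2·760) = (−670 + √3731066.40) / 1520 ≈ 0.830.

δ ≈ 0.830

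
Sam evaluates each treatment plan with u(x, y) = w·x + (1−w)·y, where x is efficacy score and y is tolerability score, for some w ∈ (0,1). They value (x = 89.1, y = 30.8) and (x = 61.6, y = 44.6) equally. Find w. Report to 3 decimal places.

Indifference: w·89.1 + (1−w)·30.8 = w·61.6 + (1−w)·44.6.
Rearranging, 27.5·w − 13.8·(1−w) = 0.
Hence w = 13.8/(27.5+13.8) = 13.8/41.3 = 0.334.

w = 0.334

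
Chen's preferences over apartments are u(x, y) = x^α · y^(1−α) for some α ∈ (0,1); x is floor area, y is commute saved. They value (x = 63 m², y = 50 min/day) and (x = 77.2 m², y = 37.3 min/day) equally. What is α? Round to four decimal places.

Set the two utilities equal: 63^α·50^(1−α) = 77.2^α·37.3^(1−α).
Taking logs: α·ln 63 + (1−α)·ln 50 = α·ln 77.2 + (1−α)·ln 37.3, i.e. α·-0.2032647 = (1−α)·-0.2930297.
So α/(1−α) = (-0.2930297)/(-0.2032647) = 1.4416163, and α = 1.4416163/2.4416163 ≈ 0.5904.

α ≈ 0.5904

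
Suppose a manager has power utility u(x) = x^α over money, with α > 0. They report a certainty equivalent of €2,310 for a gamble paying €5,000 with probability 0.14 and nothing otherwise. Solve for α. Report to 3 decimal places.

α ≈ 2.546

Since u(0) = 0, the lottery's EU is 0.14·5000^α.
Indifference: 2310^α = 0.14·5000^α, so (2310/5000)^α = 0.14.
Taking logs: α·ln(2310/5000) = ln(0.14), so α = -1.966113 / -0.772190 ≈ 2.546.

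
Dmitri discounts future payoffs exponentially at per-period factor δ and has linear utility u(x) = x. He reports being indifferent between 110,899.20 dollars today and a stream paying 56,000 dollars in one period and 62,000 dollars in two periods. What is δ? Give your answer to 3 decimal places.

Present value of the stream is 56000·δ + 62000·δ². Indifference gives 56000δ + 62000δ² = 110899.20.
Rearranged: 62000δ² + 56000δ − 110899.20 = 0.
The positive root is δ = [−56000 + √(56000² + 4·62000·110899.20)] / (2·62000) = (−56000 + 175040.000)/124000 ≈ 0.960.

δ ≈ 0.960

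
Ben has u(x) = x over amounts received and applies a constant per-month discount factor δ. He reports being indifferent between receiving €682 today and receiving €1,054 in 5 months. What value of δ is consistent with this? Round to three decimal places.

The payoff in 5 months is discounted by δ^5, so u(682) = δ^5·u(1054) and δ^5 = u(682)/u(1054).
With u(x) = x: δ^5 = 682/1054 = 0.64706.
So δ = 0.64706^(1/5) ≈ 0.917.

δ ≈ 0.917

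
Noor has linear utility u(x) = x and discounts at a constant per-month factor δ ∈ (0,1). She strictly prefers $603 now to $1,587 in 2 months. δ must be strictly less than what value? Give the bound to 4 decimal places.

Under u(x) = x this choice says 603 > δ^2·1587.
Dividing by 1587: δ^2 < 0.37996. Both sides are positive, so the square root keeps the direction.
δ < 0.37996^(1/2) = 0.6164.

δ < 0.6164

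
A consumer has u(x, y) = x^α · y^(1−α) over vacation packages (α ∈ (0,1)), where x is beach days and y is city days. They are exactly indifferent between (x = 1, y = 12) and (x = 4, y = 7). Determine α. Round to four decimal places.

Indifference: 1^α · 12^(1−α) = 4^α · 7^(1−α).
Taking logs: α·ln 1 + (1−α)·ln 12 = α·ln 4 + (1−α)·ln 7, i.e. α·-1.3862944 = (1−α)·-0.5389965.
So α/(1−α) = (-0.5389965)/(-1.3862944) = 0.3888038, and α = 0.3888038/1.3888038 ≈ 0.2800.

α ≈ 0.2800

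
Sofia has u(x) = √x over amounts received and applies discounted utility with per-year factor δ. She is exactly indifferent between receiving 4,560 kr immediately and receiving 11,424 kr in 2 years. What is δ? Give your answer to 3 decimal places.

δ ≈ 0.795

Indifference means u(4560) = δ^2 · u(11424), so δ^2 = u(4560)/u(11424).
Since u(x) = √x, δ^2 = √(4560/11424) = 0.63179.
Taking the square root: δ = 0.63179^(1/2) ≈ 0.795.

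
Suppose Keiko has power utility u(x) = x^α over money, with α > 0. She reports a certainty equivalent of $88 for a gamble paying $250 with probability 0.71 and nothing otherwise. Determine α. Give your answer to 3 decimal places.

α ≈ 0.328

The lottery's expected utility is 0.71·u(250) + 0.29·u(0) = 0.71·250^α (since u(0) = 0 for α > 0).
Setting u(88) equal to that: 88^α = 0.71·250^α ⇒ (88/250)^α = 0.71.
α = ln(0.71) / ln(88/250) = -0.342490/-1.044124 ≈ 0.328.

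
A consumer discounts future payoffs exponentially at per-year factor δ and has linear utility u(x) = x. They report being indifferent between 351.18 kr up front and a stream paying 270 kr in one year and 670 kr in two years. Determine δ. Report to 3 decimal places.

δ ≈ 0.550

Present value of the stream is 270·δ + 670·δ². Indifference gives 270δ + 670δ² = 351.18.
That is, 670δ² + 270δ − 351.18 = 0, a quadratic in δ.
δ = (−270 + √(270² + 4·670·351.18)) / (2·670) = (−270 + √1014062.40) / 1340 ≈ 0.550.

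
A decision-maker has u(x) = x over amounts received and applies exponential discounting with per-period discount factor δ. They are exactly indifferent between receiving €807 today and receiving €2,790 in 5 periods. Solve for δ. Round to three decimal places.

δ ≈ 0.780

Indifference means u(807) = δ^5 · u(2790), so δ^5 = u(807)/u(2790).
With u(x) = x: δ^5 = 807/2790 = 0.28925.
So δ = 0.28925^(1/5) ≈ 0.780.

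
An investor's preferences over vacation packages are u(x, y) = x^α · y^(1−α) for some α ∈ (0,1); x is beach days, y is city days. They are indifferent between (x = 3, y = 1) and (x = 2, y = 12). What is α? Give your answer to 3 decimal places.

Indifference: 3^α · 1^(1−α) = 2^α · 12^(1−α).
Taking logs: α·ln 3 + (1−α)·ln 1 = α·ln 2 + (1−α)·ln 12, i.e. α·0.405465 = (1−α)·2.484907.
Thus α·(2.890372) = 2.484907, so α = 2.484907/2.890372 ≈ 0.860.

α ≈ 0.860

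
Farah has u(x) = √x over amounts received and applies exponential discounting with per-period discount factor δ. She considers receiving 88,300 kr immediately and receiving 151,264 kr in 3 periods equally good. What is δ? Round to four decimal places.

The payoff in 3 periods is discounted by δ^3, so u(88300) = δ^3·u(151264) and δ^3 = u(88300)/u(151264).
Since u(x) = √x, δ^3 = √(88300/151264) = 0.76403.
Hence δ = (0.76403)^(1/3) = 0.914192.

δ ≈ 0.9142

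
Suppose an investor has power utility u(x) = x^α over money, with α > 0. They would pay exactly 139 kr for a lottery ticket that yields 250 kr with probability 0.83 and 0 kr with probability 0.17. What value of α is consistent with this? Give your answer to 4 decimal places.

Since u(0) = 0, the lottery's EU is 0.83·250^α.
Indifference: 139^α = 0.83·250^α, so (139/250)^α = 0.83.
Taking logs: α·ln(139/250) = ln(0.83), so α = -0.1863296 / -0.5869870 ≈ 0.3174.

α ≈ 0.3174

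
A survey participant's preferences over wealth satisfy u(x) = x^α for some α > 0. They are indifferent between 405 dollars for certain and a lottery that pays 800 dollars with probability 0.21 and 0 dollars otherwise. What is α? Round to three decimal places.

α ≈ 2.293

Since u(0) = 0, the lottery's EU is 0.21·800^α.
Indifference: 405^α = 0.21·800^α, so (405/800)^α = 0.21.
α = ln(0.21) / ln(405/800) = -1.560648/-0.680725 ≈ 2.293.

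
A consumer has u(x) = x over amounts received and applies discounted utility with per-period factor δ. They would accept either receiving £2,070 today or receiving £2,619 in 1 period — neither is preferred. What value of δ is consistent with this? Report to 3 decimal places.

δ ≈ 0.790

Equating discounted utilities: u(2070) = δ·u(2619) ⇒ δ = u(2070)/u(2619).
With u(x) = x: δ = 2070/2619 = 0.79038.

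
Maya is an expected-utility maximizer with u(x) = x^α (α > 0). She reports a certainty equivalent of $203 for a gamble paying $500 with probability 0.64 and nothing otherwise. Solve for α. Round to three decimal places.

Since u(0) = 0, the lottery's EU is 0.64·500^α.
Indifference: 203^α = 0.64·500^α, so (203/500)^α = 0.64.
α = ln(0.64) / ln(203/500) = -0.446287/-0.901402 ≈ 0.495.

α ≈ 0.495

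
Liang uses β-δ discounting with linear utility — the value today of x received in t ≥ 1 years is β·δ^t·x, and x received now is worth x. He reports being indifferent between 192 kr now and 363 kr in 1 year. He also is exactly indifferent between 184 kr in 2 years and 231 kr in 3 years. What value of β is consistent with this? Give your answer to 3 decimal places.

β ≈ 0.664

Both payoffs in the second observation are in the future, so β drops out: δ^2·184 = δ^3·231 ⇒ δ = 184/231 = 0.79654.
The first indifference: 192 = β·δ·363, so β = 192/(δ·363) = 192/(0.79654·363) ≈ 0.664.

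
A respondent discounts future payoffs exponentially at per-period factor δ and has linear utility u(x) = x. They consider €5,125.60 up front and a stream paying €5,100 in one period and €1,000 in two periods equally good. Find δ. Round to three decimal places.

Present value of the stream is 5100·δ + 1000·δ². Indifference gives 5100δ + 1000δ² = 5125.60.
So 1000δ² + 5100δ − 5125.60 = 0.
The positive root is δ = [−5100 + √(5100² + 4·1000·5125.60)] / (2·1000) = (−5100 + 6820.000)/2000 ≈ 0.860.

δ ≈ 0.860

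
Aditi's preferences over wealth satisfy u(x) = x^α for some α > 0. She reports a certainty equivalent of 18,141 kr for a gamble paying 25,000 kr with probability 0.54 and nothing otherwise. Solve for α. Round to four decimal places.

α ≈ 1.9214

Since u(0) = 0, the lottery's EU is 0.54·25000^α.
Indifference: 18141^α = 0.54·25000^α, so (18141/25000)^α = 0.54.
Taking logs: α·ln(18141/25000) = ln(0.54), so α = -0.6161861 / -0.3207013 ≈ 1.9214.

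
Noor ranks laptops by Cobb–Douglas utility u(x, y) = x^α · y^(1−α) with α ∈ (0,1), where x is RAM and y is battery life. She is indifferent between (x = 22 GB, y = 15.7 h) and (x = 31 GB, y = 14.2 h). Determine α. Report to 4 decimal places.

α ≈ 0.2265

Indifference: 22^α · 15.7^(1−α) = 31^α · 14.2^(1−α).
(22/31)^α = (14.2/15.7)^(1−α); take logs: α·ln(22/31) = (1−α)·ln(14.2/15.7), i.e. α·-0.3429448 = (1−α)·-0.1004187.
Thus α·(-0.4433635) = -0.1004187, so α = -0.1004187/-0.4433635 ≈ 0.2265.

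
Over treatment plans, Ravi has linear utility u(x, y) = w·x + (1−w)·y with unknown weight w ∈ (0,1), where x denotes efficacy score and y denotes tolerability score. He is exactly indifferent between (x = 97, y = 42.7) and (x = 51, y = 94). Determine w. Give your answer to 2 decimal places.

Equating utilities: w·97 + (1−w)·42.7 = w·51 + (1−w)·94.
Collecting terms: w·46 = (1−w)·51.3.
The marginal rate of substitution is 51.3/46, so w = 51.3/(46+51.3) = 0.53.

w = 0.53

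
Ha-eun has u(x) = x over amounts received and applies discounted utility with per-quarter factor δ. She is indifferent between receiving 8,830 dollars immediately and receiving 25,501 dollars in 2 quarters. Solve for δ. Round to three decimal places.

Equating discounted utilities: u(8830) = δ^2·u(25501) ⇒ δ^2 = u(8830)/u(25501).
With u(x) = x: δ^2 = 8830/25501 = 0.34626.
Hence δ = (0.34626)^(1/2) = 0.58844.

δ ≈ 0.588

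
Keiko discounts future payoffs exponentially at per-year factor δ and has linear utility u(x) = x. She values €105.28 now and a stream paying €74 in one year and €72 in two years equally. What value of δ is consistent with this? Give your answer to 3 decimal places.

δ ≈ 0.800

Present value of the stream is 74·δ + 72·δ². Indifference gives 74δ + 72δ² = 105.28.
So 72δ² + 74δ − 105.28 = 0.
By the quadratic formula (taking the positive root), δ = (−74 + √35796.64) / 144 ≈ 0.800.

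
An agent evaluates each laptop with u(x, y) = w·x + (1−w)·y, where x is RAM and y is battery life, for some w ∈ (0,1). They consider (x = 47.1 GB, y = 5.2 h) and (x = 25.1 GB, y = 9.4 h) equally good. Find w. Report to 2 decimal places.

w = 0.16

Indifference: w·47.1 + (1−w)·5.2 = w·25.1 + (1−w)·9.4.
Rearranging, 22·w − 4.2·(1−w) = 0.
Hence w = 4.2/(22+4.2) = 4.2/26.2 = 0.16.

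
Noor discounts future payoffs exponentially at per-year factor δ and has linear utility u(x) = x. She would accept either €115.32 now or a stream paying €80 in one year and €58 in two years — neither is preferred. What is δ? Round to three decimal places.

The stream is worth 80δ + 58δ² today, so 80δ + 58δ² = 115.32.
That is, 58δ² + 80δ − 115.32 = 0, a quadratic in δ.
The positive root is δ = [−80 + √(80² + 4·58·115.32)] / (2·58) = (−80 + 182.083)/116 ≈ 0.880.

δ ≈ 0.880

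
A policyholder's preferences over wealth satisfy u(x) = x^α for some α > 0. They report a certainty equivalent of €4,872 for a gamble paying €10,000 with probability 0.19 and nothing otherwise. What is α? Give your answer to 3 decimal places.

α ≈ 2.310

EU(lottery) = 0.19·10000^α + 0.81·0 = 0.19·10000^α.
Setting u(4872) equal to that: 4872^α = 0.19·10000^α ⇒ (4872/10000)^α = 0.19.
Take logs: α = ln 0.19 / ln(4872/10000) ≈ 2.30952.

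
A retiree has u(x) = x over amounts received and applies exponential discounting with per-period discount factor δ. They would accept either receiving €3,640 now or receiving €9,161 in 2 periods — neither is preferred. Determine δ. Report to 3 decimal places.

The payoff in 2 periods is discounted by δ^2, so u(3640) = δ^2·u(9161) and δ^2 = u(3640)/u(9161).
With u(x) = x: δ^2 = 3640/9161 = 0.39734.
So δ = 0.39734^(1/2) ≈ 0.630.

δ ≈ 0.630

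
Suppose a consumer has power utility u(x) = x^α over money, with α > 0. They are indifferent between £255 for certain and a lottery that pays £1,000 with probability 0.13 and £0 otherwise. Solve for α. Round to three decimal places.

Since u(0) = 0, the lottery's EU is 0.13·1000^α.
Indifference: 255^α = 0.13·1000^α, so (255/1000)^α = 0.13.
Take logs: α = ln 0.13 / ln(255/1000) ≈ 1.49304.

α ≈ 1.493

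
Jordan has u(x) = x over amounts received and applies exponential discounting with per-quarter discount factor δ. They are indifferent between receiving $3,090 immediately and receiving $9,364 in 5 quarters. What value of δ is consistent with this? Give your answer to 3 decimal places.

The payoff in 5 quarters is discounted by δ^5, so u(3090) = δ^5·u(9364) and δ^5 = u(3090)/u(9364).
With u(x) = x: δ^5 = 3090/9364 = 0.32999.
So δ = 0.32999^(1/5) ≈ 0.801.

δ ≈ 0.801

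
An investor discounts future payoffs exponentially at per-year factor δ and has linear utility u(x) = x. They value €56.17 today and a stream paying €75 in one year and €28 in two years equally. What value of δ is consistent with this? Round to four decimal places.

Present value of the stream is 75·δ + 28·δ². Indifference gives 75δ + 28δ² = 56.17.
That is, 28δ² + 75δ − 56.17 = 0, a quadratic in δ.
The positive root is δ = [−75 + √(75² + 4·28·56.17)] / (2·28) = (−75 + 109.161)/56 ≈ 0.6100.

δ ≈ 0.6100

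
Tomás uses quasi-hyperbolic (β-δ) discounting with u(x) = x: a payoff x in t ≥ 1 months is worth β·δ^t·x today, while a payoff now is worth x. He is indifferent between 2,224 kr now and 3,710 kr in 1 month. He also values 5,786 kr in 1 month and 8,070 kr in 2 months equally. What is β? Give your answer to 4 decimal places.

Both payoffs in the second observation are in the future, so β drops out: δ^1·5786 = δ^2·8070 ⇒ δ = 5786/8070 = 0.71698.
Substituting δ into 2224 = β·δ·3710: β = 2224/(2659.983) ≈ 0.8361.

β ≈ 0.8361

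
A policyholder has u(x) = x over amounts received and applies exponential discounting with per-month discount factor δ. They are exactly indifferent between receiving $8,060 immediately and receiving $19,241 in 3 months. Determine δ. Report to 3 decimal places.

δ ≈ 0.748

The payoff in 3 months is discounted by δ^3, so u(8060) = δ^3·u(19241) and δ^3 = u(8060)/u(19241).
With u(x) = x: δ^3 = 8060/19241 = 0.41890.
Hence δ = (0.41890)^(1/3) = 0.74823.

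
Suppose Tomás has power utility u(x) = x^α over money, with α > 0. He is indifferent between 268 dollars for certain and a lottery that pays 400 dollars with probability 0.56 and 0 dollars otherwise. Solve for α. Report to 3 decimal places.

Since u(0) = 0, the lottery's EU is 0.56·400^α.
Indifference: 268^α = 0.56·400^α, so (268/400)^α = 0.56.
α = ln(0.56) / ln(268/400) = -0.579818/-0.400478 ≈ 1.448.

α ≈ 1.448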